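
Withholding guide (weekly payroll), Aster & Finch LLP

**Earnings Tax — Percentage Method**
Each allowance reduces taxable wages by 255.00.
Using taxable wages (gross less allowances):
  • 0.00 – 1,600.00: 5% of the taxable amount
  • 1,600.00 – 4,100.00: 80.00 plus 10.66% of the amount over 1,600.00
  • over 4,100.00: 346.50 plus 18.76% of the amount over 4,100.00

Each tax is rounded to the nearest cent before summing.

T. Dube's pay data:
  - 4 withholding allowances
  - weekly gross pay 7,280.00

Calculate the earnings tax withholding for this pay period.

Earnings Tax: taxable = 7,280.00 − 4×255.00 = 6,260.00
  346.50 + 18.76% × (6,260.00 − 4,100.00) = 346.50 + 18.76% × 2,160.00 = 751.72

751.72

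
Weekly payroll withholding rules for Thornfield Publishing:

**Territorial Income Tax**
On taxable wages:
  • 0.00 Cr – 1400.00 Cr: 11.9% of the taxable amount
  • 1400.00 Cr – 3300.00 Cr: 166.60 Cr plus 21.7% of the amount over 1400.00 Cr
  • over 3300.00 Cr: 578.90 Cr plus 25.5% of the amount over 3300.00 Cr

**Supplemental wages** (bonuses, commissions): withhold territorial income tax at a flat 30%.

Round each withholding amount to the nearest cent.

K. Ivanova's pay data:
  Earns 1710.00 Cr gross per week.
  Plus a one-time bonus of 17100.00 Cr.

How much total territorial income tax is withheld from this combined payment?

5363.87 Cr

Territorial Income Tax: taxable = 1710.00 Cr
  166.60 Cr + 21.7% × (1710.00 Cr − 1400.00 Cr) = 166.60 Cr + 21.7% × 310.00 Cr = 233.87 Cr
Supplemental (30% flat on bonus): 30% × 17100.00 Cr = 5130.00 Cr
Total territorial income tax: 233.87 Cr + 5130.00 Cr = 5363.87 Cr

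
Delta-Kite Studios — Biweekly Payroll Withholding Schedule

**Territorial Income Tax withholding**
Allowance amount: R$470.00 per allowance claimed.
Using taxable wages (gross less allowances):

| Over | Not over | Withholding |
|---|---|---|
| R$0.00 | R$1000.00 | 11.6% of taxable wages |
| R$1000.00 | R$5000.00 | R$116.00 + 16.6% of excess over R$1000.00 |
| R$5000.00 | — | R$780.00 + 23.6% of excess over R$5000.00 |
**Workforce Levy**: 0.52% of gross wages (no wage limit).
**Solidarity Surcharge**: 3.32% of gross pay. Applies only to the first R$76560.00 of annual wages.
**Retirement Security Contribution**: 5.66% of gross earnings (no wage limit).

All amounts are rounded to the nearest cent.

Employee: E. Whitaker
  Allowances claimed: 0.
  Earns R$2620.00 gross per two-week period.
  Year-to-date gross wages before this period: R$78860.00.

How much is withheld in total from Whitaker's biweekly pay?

R$546.83

Territorial Income Tax: taxable = R$2620.00
  R$116.00 + 16.6% × (R$2620.00 − R$1000.00) = R$116.00 + 16.6% × R$1620.00 = R$384.92
Workforce Levy: 0.52% × R$2620.00 = R$13.62
Solidarity Surcharge: YTD R$78860.00 ≥ cap R$76560.00 → R$0.00
Retirement Security Contribution: 5.66% × R$2620.00 = R$148.29
Total: R$384.92 + R$13.62 + R$0.00 + R$148.29 = R$546.83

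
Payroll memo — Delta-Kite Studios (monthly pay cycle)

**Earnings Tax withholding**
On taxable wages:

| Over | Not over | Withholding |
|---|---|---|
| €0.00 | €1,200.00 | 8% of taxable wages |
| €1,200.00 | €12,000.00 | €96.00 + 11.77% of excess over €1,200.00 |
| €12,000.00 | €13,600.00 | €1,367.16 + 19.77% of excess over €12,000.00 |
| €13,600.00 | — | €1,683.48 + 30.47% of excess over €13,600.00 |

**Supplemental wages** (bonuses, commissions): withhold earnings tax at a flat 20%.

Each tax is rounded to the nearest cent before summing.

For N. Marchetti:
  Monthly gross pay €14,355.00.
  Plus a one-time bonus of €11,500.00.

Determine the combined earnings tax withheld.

€4,213.53

Earnings Tax: taxable = €14,355.00
  €1,683.48 + 30.47% × (€14,355.00 − €13,600.00) = €1,683.48 + 30.47% × €755.00 = €1,913.53
Supplemental (20% flat on bonus): 20% × €11,500.00 = €2,300.00
Total earnings tax: €1,913.53 + €2,300.00 = €4,213.53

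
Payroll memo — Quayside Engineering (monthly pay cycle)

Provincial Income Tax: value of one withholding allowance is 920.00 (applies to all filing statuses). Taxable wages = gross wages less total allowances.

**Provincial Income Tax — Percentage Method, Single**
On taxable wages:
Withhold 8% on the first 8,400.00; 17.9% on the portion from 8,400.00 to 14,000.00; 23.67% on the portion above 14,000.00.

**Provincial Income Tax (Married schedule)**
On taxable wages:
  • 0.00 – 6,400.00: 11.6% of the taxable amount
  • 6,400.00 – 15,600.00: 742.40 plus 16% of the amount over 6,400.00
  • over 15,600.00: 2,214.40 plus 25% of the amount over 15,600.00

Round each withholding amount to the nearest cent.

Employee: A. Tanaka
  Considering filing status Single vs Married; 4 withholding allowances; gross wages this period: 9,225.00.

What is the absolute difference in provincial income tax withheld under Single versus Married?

Provincial Income Tax (Single): taxable = 9,225.00 − 4×920.00 = 5,545.00
  8% × 5,545.00 = 443.60
Provincial Income Tax (Married): taxable = 9,225.00 − 4×920.00 = 5,545.00
  11.6% × 5,545.00 = 643.22
Difference: |443.60 − 643.22| = 199.62 (higher under Married)

199.62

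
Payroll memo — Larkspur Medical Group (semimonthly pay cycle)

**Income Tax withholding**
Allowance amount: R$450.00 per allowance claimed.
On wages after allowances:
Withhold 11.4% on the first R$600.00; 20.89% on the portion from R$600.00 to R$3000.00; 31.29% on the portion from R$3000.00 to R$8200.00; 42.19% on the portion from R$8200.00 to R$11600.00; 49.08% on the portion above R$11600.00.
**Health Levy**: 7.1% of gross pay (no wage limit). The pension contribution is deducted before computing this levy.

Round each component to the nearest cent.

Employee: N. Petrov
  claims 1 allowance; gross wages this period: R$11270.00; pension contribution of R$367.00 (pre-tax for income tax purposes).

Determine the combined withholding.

R$3921.49

Income Tax: taxable = R$11270.00 − R$367.00 − 1×R$450.00 = R$10453.00
  R$2196.84 + 42.19% × (R$10453.00 − R$8200.00) = R$2196.84 + 42.19% × R$2253.00 = R$3147.38
Health Levy: 7.1% × R$10903.00 = R$774.11
Total: R$3147.38 + R$774.11 = R$3921.49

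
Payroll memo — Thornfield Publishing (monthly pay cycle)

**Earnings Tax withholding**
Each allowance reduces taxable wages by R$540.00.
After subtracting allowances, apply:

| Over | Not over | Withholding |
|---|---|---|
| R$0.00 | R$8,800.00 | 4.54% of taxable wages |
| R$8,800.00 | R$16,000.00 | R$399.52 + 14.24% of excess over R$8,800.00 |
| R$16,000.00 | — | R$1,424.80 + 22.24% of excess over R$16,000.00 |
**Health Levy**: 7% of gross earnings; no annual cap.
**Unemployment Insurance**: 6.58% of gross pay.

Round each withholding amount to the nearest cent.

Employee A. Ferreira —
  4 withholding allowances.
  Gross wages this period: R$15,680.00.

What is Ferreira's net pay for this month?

Earnings Tax: taxable = R$15,680.00 − 4×R$540.00 = R$13,520.00
  R$399.52 + 14.24% × (R$13,520.00 − R$8,800.00) = R$399.52 + 14.24% × R$4,720.00 = R$1,071.65
Health Levy: 7% × R$15,680.00 = R$1,097.60
Unemployment Insurance: 6.58% × R$15,680.00 = R$1,031.74
Total withheld: R$1,071.65 + R$1,097.60 + R$1,031.74 = R$3,200.99
Net pay: R$15,680.00 − R$3,200.99 = R$12,479.01

R$12,479.01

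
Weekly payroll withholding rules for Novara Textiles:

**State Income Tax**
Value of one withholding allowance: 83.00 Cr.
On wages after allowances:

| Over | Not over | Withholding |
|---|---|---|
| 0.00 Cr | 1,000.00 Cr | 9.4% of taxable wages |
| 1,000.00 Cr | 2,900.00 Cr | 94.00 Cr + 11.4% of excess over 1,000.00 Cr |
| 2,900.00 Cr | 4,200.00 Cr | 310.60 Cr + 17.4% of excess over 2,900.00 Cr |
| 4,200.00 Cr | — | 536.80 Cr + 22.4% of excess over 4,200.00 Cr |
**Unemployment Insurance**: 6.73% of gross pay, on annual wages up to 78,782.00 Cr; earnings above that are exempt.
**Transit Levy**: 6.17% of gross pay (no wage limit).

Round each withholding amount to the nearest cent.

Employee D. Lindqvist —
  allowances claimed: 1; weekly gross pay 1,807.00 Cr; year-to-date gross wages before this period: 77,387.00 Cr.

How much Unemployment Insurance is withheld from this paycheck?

Unemployment Insurance: cap 78,782.00 Cr − YTD 77,387.00 Cr = 1,395.00 Cr subject; 6.73% × 1,395.00 Cr = 93.88 Cr

93.88 Cr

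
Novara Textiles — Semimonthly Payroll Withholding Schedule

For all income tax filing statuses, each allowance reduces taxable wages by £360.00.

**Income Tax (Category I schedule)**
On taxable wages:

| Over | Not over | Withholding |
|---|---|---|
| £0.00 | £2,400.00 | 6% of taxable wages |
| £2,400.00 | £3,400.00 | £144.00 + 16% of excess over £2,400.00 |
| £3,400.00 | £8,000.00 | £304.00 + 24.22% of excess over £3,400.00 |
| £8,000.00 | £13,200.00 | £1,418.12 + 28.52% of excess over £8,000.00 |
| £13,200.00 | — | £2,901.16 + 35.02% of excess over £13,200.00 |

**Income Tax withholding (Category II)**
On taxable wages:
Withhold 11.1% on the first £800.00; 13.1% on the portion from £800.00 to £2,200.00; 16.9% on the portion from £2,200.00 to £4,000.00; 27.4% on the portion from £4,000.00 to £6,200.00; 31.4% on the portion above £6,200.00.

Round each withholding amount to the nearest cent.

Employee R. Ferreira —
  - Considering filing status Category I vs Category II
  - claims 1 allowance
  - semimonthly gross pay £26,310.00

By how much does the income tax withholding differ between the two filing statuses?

Income Tax (Category I): taxable = £26,310.00 − 1×£360.00 = £25,950.00
  £2,901.16 + 35.02% × (£25,950.00 − £13,200.00) = £2,901.16 + 35.02% × £12,750.00 = £7,366.21
Income Tax (Category II): taxable = £26,310.00 − 1×£360.00 = £25,950.00
  £1,179.20 + 31.4% × (£25,950.00 − £6,200.00) = £1,179.20 + 31.4% × £19,750.00 = £7,380.70
Difference: |£7,366.21 − £7,380.70| = £14.49 (higher under Category II)

£14.49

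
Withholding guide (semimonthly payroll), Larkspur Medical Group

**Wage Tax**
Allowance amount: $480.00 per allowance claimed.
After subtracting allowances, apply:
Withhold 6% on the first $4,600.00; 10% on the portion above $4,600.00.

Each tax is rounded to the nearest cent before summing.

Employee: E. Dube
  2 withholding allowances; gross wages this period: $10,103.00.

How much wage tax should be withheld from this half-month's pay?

$730.30

Wage Tax: taxable = $10,103.00 − 2×$480.00 = $9,143.00
  $276.00 + 10% × ($9,143.00 − $4,600.00) = $276.00 + 10% × $4,543.00 = $730.30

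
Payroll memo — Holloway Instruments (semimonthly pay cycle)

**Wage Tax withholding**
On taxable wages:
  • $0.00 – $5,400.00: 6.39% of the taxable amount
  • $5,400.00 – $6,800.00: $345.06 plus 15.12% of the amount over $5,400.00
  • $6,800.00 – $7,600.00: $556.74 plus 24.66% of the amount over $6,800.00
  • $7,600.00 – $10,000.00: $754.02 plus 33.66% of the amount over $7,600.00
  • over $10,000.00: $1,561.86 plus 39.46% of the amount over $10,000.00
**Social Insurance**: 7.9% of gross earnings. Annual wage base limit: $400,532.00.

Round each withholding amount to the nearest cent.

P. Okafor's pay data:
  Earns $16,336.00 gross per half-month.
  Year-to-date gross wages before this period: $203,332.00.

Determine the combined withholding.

$5,352.59

Wage Tax: taxable = $16,336.00
  $1,561.86 + 39.46% × ($16,336.00 − $10,000.00) = $1,561.86 + 39.46% × $6,336.00 = $4,062.05
Social Insurance: 7.9% × $16,336.00 = $1,290.54
Total: $4,062.05 + $1,290.54 = $5,352.59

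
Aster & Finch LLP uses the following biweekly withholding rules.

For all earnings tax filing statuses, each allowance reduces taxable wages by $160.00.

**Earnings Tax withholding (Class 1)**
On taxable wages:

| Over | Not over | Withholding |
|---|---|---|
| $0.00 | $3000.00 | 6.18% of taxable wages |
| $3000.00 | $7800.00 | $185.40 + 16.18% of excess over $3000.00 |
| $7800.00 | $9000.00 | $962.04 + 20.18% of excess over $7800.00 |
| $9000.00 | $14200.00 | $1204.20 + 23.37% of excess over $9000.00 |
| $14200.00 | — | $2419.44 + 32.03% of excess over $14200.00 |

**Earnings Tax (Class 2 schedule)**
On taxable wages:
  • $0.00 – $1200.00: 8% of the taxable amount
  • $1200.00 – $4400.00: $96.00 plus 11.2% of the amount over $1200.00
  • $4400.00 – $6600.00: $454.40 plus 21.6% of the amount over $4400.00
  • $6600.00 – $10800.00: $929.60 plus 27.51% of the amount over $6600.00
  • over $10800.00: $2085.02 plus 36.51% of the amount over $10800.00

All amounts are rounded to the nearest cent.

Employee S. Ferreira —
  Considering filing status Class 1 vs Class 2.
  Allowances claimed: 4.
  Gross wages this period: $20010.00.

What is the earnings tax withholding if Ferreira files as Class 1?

Earnings Tax (Class 1): taxable = $20010.00 − 4×$160.00 = $19370.00
  $2419.44 + 32.03% × ($19370.00 − $14200.00) = $2419.44 + 32.03% × $5170.00 = $4075.39

$4075.39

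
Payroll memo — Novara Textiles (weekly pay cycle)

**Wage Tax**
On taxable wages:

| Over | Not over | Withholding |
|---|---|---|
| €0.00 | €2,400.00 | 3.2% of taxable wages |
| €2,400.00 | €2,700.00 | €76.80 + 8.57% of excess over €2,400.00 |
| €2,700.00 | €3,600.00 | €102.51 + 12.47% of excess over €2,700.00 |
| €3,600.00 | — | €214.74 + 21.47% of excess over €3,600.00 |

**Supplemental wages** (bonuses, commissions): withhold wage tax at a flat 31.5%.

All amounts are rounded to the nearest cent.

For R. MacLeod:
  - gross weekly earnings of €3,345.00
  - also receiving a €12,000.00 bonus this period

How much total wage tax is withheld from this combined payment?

€3,962.94

Wage Tax: taxable = €3,345.00
  €102.51 + 12.47% × (€3,345.00 − €2,700.00) = €102.51 + 12.47% × €645.00 = €182.94
Supplemental (31.5% flat on bonus): 31.5% × €12,000.00 = €3,780.00
Total wage tax: €182.94 + €3,780.00 = €3,962.94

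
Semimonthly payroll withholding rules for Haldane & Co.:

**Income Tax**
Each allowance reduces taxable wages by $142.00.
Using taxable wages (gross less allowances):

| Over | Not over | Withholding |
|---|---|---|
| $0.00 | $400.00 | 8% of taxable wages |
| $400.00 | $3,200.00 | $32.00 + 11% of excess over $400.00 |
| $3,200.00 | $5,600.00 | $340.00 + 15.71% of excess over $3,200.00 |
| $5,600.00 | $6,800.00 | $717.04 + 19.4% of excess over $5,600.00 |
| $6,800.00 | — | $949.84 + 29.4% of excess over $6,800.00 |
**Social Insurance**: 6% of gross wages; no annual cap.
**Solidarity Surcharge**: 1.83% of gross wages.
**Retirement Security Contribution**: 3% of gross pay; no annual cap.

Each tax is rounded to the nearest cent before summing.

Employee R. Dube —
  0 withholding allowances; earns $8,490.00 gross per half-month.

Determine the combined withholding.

Income Tax: taxable = $8,490.00
  $949.84 + 29.4% × ($8,490.00 − $6,800.00) = $949.84 + 29.4% × $1,690.00 = $1,446.70
Social Insurance: 6% × $8,490.00 = $509.40
Solidarity Surcharge: 1.83% × $8,490.00 = $155.37
Retirement Security Contribution: 3% × $8,490.00 = $254.70
Total: $1,446.70 + $509.40 + $155.37 + $254.70 = $2,366.17

$2,366.17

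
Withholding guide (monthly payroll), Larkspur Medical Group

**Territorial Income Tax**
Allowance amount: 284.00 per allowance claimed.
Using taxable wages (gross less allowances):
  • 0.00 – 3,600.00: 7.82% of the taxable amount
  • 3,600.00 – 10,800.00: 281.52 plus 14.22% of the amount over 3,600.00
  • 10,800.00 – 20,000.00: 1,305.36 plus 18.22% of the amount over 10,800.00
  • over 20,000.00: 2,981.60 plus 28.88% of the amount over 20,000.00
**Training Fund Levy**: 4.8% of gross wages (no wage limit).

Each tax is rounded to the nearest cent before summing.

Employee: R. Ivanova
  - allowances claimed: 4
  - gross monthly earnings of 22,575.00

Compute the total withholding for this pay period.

Territorial Income Tax: taxable = 22,575.00 − 4×284.00 = 21,439.00
  2,981.60 + 28.88% × (21,439.00 − 20,000.00) = 2,981.60 + 28.88% × 1,439.00 = 3,397.18
Training Fund Levy: 4.8% × 22,575.00 = 1,083.60
Total: 3,397.18 + 1,083.60 = 4,480.78

4,480.78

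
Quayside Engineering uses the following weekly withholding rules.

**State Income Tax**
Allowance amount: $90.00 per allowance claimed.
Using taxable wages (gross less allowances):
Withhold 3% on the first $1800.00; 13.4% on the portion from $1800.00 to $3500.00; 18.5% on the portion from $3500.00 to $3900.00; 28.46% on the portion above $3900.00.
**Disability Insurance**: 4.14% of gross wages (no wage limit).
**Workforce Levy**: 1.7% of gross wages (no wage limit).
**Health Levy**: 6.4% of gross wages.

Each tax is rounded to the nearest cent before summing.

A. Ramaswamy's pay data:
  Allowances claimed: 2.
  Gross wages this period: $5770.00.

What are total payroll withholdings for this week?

State Income Tax: taxable = $5770.00 − 2×$90.00 = $5590.00
  $355.80 + 28.46% × ($5590.00 − $3900.00) = $355.80 + 28.46% × $1690.00 = $836.77
Disability Insurance: 4.14% × $5770.00 = $238.88
Workforce Levy: 1.7% × $5770.00 = $98.09
Health Levy: 6.4% × $5770.00 = $369.28
Total: $836.77 + $238.88 + $98.09 + $369.28 = $1543.02

$1543.02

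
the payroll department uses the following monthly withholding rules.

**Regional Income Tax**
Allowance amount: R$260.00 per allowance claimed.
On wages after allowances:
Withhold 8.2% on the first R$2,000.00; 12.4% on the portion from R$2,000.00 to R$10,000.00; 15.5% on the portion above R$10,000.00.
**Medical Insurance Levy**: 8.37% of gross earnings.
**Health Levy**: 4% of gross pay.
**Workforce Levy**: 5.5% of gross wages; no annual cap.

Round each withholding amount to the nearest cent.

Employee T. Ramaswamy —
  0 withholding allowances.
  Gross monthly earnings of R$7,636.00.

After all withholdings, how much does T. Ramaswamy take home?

Regional Income Tax: taxable = R$7,636.00
  R$164.00 + 12.4% × (R$7,636.00 − R$2,000.00) = R$164.00 + 12.4% × R$5,636.00 = R$862.86
Medical Insurance Levy: 8.37% × R$7,636.00 = R$639.13
Health Levy: 4% × R$7,636.00 = R$305.44
Workforce Levy: 5.5% × R$7,636.00 = R$419.98
Total withheld: R$862.86 + R$639.13 + R$305.44 + R$419.98 = R$2,227.41
Net pay: R$7,636.00 − R$2,227.41 = R$5,408.59

R$5,408.59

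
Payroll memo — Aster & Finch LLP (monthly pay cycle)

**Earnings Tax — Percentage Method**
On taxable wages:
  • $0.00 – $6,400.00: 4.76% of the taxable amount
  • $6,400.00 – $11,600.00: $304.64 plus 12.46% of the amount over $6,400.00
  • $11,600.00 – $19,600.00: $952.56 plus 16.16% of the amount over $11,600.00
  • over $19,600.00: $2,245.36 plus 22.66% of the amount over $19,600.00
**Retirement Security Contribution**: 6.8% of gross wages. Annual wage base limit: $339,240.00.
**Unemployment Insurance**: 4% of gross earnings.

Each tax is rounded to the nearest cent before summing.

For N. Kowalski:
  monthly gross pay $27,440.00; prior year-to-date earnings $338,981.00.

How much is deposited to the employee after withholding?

$22,302.89

Earnings Tax: taxable = $27,440.00
  $2,245.36 + 22.66% × ($27,440.00 − $19,600.00) = $2,245.36 + 22.66% × $7,840.00 = $4,021.90
Retirement Security Contribution: cap $339,240.00 − YTD $338,981.00 = $259.00 subject; 6.8% × $259.00 = $17.61
Unemployment Insurance: 4% × $27,440.00 = $1,097.60
Total withheld: $4,021.90 + $17.61 + $1,097.60 = $5,137.11
Net pay: $27,440.00 − $5,137.11 = $22,302.89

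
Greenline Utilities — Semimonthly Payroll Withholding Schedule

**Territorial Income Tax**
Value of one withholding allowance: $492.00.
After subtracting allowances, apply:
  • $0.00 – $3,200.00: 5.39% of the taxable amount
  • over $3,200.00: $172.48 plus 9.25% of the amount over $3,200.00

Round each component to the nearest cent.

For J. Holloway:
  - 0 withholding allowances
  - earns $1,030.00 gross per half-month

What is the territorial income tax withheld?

Territorial Income Tax: taxable = $1,030.00
  5.39% × $1,030.00 = $55.52

$55.52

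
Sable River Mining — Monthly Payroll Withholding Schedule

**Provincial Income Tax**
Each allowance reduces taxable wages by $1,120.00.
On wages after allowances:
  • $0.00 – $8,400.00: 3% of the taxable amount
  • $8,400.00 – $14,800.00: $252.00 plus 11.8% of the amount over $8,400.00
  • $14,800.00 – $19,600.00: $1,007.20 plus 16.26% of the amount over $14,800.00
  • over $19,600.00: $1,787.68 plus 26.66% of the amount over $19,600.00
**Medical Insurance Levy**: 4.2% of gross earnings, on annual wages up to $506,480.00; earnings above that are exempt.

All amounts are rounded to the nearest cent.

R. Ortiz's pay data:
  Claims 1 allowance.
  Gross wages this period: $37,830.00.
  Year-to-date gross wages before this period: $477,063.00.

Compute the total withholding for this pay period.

Provincial Income Tax: taxable = $37,830.00 − 1×$1,120.00 = $36,710.00
  $1,787.68 + 26.66% × ($36,710.00 − $19,600.00) = $1,787.68 + 26.66% × $17,110.00 = $6,349.21
Medical Insurance Levy: cap $506,480.00 − YTD $477,063.00 = $29,417.00 subject; 4.2% × $29,417.00 = $1,235.51
Total: $6,349.21 + $1,235.51 = $7,584.72

$7,584.72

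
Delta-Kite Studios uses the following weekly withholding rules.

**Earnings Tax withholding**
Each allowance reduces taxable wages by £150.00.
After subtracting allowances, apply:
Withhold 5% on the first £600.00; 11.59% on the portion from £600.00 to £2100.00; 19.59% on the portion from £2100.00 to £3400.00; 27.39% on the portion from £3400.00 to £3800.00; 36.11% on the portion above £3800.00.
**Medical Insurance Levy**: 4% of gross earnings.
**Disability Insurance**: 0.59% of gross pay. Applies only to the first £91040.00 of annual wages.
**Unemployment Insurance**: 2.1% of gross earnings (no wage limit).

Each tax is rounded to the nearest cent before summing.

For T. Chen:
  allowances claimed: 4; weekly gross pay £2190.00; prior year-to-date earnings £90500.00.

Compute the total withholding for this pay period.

£281.52

Earnings Tax: taxable = £2190.00 − 4×£150.00 = £1590.00
  £30.00 + 11.59% × (£1590.00 − £600.00) = £30.00 + 11.59% × £990.00 = £144.74
Medical Insurance Levy: 4% × £2190.00 = £87.60
Disability Insurance: cap £91040.00 − YTD £90500.00 = £540.00 subject; 0.59% × £540.00 = £3.19
Unemployment Insurance: 2.1% × £2190.00 = £45.99
Total: £144.74 + £87.60 + £3.19 + £45.99 = £281.52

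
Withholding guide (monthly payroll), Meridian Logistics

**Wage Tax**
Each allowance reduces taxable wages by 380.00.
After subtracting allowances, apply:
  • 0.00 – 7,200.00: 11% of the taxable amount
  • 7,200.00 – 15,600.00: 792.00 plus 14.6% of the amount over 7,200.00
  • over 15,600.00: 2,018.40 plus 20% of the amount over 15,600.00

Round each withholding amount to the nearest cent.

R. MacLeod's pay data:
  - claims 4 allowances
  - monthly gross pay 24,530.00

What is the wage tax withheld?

3,500.40

Wage Tax: taxable = 24,530.00 − 4×380.00 = 23,010.00
  2,018.40 + 20% × (23,010.00 − 15,600.00) = 2,018.40 + 20% × 7,410.00 = 3,500.40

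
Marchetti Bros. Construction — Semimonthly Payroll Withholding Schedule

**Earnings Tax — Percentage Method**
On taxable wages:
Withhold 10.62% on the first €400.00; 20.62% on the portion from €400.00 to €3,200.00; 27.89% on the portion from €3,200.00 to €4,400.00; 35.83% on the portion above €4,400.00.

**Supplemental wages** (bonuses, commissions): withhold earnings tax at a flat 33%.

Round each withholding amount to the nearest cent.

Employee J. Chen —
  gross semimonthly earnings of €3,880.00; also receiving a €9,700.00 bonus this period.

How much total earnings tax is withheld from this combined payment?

€4,010.49

Earnings Tax: taxable = €3,880.00
  €619.84 + 27.89% × (€3,880.00 − €3,200.00) = €619.84 + 27.89% × €680.00 = €809.49
Supplemental (33% flat on bonus): 33% × €9,700.00 = €3,201.00
Total earnings tax: €809.49 + €3,201.00 = €4,010.49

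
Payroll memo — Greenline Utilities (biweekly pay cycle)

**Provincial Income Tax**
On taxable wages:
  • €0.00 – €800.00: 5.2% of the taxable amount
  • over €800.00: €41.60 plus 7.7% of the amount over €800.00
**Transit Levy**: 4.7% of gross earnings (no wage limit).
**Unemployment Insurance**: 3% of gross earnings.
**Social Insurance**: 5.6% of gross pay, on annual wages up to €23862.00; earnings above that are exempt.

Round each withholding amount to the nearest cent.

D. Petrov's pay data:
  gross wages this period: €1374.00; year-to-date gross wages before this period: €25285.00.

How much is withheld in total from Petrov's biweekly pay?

€191.60

Provincial Income Tax: taxable = €1374.00
  €41.60 + 7.7% × (€1374.00 − €800.00) = €41.60 + 7.7% × €574.00 = €85.80
Transit Levy: 4.7% × €1374.00 = €64.58
Unemployment Insurance: 3% × €1374.00 = €41.22
Social Insurance: YTD €25285.00 ≥ cap €23862.00 → €0.00
Total: €85.80 + €64.58 + €41.22 + €0.00 = €191.60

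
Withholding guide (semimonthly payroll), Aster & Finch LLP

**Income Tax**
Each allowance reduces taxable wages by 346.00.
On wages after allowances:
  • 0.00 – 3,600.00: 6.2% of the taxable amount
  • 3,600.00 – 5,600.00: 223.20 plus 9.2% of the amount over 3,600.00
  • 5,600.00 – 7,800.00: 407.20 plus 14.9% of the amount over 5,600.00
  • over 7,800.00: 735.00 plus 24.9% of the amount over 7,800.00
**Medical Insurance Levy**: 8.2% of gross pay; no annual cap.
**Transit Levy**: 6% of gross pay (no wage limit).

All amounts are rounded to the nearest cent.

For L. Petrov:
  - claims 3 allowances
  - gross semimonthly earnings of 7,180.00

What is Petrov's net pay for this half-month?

5,672.48

Income Tax: taxable = 7,180.00 − 3×346.00 = 6,142.00
  407.20 + 14.9% × (6,142.00 − 5,600.00) = 407.20 + 14.9% × 542.00 = 487.96
Medical Insurance Levy: 8.2% × 7,180.00 = 588.76
Transit Levy: 6% × 7,180.00 = 430.80
Total withheld: 487.96 + 588.76 + 430.80 = 1,507.52
Net pay: 7,180.00 − 1,507.52 = 5,672.48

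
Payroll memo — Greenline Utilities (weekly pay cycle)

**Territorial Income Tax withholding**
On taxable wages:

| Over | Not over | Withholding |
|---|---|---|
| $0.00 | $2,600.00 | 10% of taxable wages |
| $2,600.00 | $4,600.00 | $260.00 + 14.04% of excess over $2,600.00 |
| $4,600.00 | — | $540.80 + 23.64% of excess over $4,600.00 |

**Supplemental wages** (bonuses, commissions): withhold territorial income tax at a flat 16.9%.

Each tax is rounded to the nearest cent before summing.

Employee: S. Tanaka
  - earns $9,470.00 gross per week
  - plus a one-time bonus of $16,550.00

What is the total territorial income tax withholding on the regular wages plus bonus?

$4,489.02

Territorial Income Tax: taxable = $9,470.00
  $540.80 + 23.64% × ($9,470.00 − $4,600.00) = $540.80 + 23.64% × $4,870.00 = $1,692.07
Supplemental (16.9% flat on bonus): 16.9% × $16,550.00 = $2,796.95
Total territorial income tax: $1,692.07 + $2,796.95 = $4,489.02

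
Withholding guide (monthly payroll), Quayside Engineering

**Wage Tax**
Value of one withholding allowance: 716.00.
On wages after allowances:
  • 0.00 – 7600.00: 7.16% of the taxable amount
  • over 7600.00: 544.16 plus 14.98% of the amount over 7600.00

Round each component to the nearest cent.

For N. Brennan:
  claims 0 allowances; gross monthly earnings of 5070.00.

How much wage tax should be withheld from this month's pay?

Wage Tax: taxable = 5070.00
  7.16% × 5070.00 = 363.01

363.01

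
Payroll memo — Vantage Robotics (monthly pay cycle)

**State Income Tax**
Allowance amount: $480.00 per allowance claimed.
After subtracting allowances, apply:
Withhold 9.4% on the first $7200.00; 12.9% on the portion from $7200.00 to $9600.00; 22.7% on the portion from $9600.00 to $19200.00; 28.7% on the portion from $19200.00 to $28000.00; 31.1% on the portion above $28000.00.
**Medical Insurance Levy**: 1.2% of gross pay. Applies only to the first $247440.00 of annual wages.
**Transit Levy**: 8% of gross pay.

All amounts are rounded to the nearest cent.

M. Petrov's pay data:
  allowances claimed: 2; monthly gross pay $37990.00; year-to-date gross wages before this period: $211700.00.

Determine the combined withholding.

$11967.61

State Income Tax: taxable = $37990.00 − 2×$480.00 = $37030.00
  $5691.20 + 31.1% × ($37030.00 − $28000.00) = $5691.20 + 31.1% × $9030.00 = $8499.53
Medical Insurance Levy: cap $247440.00 − YTD $211700.00 = $35740.00 subject; 1.2% × $35740.00 = $428.88
Transit Levy: 8% × $37990.00 = $3039.20
Total: $8499.53 + $428.88 + $3039.20 = $11967.61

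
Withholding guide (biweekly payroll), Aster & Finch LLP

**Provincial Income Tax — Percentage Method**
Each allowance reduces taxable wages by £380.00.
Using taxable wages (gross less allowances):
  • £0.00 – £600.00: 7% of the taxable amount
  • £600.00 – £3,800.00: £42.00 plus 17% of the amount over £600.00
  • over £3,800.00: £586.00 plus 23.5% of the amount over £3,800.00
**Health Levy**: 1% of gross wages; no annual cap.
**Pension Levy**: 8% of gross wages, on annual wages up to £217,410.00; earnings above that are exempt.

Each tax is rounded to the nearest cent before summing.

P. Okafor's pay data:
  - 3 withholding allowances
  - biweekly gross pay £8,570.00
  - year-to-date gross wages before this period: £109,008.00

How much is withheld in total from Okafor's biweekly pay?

Provincial Income Tax: taxable = £8,570.00 − 3×£380.00 = £7,430.00
  £586.00 + 23.5% × (£7,430.00 − £3,800.00) = £586.00 + 23.5% × £3,630.00 = £1,439.05
Health Levy: 1% × £8,570.00 = £85.70
Pension Levy: 8% × £8,570.00 = £685.60
Total: £1,439.05 + £85.70 + £685.60 = £2,210.35

£2,210.35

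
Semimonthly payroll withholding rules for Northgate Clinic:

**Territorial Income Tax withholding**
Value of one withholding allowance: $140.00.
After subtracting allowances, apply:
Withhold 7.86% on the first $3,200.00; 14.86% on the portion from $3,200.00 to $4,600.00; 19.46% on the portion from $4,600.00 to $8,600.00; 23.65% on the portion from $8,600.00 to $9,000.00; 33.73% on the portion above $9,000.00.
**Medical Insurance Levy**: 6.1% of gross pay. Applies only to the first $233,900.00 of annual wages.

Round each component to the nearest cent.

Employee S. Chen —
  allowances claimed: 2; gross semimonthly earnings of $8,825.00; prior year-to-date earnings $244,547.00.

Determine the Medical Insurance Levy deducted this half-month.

Medical Insurance Levy: YTD $244,547.00 ≥ cap $233,900.00 → $0.00

$0.00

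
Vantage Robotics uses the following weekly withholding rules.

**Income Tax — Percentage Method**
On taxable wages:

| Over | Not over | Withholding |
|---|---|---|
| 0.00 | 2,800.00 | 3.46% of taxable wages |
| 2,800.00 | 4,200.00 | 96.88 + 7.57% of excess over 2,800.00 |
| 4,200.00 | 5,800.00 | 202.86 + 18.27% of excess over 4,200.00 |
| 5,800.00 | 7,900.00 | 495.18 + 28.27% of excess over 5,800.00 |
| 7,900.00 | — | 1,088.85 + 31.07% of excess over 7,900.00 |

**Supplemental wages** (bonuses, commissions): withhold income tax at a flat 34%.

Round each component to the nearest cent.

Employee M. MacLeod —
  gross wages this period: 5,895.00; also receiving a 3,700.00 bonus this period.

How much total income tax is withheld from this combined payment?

1,780.04

Income Tax: taxable = 5,895.00
  495.18 + 28.27% × (5,895.00 − 5,800.00) = 495.18 + 28.27% × 95.00 = 522.04
Supplemental (34% flat on bonus): 34% × 3,700.00 = 1,258.00
Total income tax: 522.04 + 1,258.00 = 1,780.04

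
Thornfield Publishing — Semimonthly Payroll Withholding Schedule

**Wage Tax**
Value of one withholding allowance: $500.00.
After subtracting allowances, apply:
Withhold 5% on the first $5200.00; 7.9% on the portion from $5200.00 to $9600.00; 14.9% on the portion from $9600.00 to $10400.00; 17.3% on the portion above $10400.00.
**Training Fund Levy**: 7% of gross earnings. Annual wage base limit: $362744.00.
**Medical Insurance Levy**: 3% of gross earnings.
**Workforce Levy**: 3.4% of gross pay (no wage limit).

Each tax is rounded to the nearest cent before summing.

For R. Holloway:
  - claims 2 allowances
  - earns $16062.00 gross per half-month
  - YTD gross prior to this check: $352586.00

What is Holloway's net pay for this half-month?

$12789.64

Wage Tax: taxable = $16062.00 − 2×$500.00 = $15062.00
  $726.80 + 17.3% × ($15062.00 − $10400.00) = $726.80 + 17.3% × $4662.00 = $1533.33
Training Fund Levy: cap $362744.00 − YTD $352586.00 = $10158.00 subject; 7% × $10158.00 = $711.06
Medical Insurance Levy: 3% × $16062.00 = $481.86
Workforce Levy: 3.4% × $16062.00 = $546.11
Total withheld: $1533.33 + $711.06 + $481.86 + $546.11 = $3272.36
Net pay: $16062.00 − $3272.36 = $12789.64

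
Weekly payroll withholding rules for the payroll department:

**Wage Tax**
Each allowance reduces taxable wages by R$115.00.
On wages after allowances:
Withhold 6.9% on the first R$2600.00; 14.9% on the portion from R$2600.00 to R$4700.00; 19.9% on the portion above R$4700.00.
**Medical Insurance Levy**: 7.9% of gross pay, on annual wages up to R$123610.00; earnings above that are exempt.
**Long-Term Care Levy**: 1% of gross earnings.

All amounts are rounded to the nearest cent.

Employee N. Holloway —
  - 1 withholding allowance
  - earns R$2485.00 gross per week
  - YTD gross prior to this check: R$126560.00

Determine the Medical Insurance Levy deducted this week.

Medical Insurance Levy: YTD R$126560.00 ≥ cap R$123610.00 → R$0.00

R$0.00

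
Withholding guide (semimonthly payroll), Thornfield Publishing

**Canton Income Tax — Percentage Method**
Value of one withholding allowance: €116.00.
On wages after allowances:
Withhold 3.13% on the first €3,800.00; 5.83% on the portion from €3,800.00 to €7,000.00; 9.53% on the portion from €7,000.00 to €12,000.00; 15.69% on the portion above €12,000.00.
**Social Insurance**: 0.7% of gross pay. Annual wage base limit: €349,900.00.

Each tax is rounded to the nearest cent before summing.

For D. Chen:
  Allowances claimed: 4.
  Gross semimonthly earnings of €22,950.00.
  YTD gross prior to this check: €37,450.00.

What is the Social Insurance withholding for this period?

Social Insurance: 0.7% × €22,950.00 = €160.65

€160.65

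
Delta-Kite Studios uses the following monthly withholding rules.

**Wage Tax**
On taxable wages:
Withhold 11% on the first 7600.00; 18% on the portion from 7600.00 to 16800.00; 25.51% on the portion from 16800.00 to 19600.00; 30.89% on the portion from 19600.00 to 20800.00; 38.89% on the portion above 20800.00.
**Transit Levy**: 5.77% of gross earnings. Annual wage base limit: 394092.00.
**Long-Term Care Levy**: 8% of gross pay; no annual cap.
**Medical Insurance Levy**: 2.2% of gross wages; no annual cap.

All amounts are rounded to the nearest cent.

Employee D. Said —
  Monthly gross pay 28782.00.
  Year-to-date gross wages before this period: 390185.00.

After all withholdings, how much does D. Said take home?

18939.65

Wage Tax: taxable = 28782.00
  3576.96 + 38.89% × (28782.00 − 20800.00) = 3576.96 + 38.89% × 7982.00 = 6681.16
Transit Levy: cap 394092.00 − YTD 390185.00 = 3907.00 subject; 5.77% × 3907.00 = 225.43
Long-Term Care Levy: 8% × 28782.00 = 2302.56
Medical Insurance Levy: 2.2% × 28782.00 = 633.20
Total withheld: 6681.16 + 225.43 + 2302.56 + 633.20 = 9842.35
Net pay: 28782.00 − 9842.35 = 18939.65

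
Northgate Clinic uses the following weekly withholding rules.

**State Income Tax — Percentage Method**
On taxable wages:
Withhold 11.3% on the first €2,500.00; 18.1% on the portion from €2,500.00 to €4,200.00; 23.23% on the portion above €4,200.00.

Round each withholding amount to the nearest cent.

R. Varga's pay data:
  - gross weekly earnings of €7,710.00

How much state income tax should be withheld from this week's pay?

State Income Tax: taxable = €7,710.00
  €590.20 + 23.23% × (€7,710.00 − €4,200.00) = €590.20 + 23.23% × €3,510.00 = €1,405.57

€1,405.57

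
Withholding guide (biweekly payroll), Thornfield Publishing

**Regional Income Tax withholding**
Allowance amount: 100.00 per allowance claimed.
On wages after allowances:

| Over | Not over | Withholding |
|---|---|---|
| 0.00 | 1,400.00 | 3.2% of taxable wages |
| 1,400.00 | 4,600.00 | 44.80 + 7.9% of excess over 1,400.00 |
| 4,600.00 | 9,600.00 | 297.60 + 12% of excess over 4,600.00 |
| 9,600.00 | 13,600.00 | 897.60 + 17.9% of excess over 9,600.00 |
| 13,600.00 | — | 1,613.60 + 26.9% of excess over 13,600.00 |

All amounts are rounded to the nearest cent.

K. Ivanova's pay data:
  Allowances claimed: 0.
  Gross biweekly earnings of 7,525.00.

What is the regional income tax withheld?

648.60

Regional Income Tax: taxable = 7,525.00
  297.60 + 12% × (7,525.00 − 4,600.00) = 297.60 + 12% × 2,925.00 = 648.60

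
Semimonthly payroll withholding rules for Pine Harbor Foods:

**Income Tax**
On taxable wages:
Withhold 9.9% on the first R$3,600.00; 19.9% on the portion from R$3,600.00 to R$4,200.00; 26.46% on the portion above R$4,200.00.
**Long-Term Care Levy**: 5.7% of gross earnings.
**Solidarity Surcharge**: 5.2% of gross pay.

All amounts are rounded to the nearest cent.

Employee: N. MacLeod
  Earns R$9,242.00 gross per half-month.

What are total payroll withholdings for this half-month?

Income Tax: taxable = R$9,242.00
  R$475.80 + 26.46% × (R$9,242.00 − R$4,200.00) = R$475.80 + 26.46% × R$5,042.00 = R$1,809.91
Long-Term Care Levy: 5.7% × R$9,242.00 = R$526.79
Solidarity Surcharge: 5.2% × R$9,242.00 = R$480.58
Total: R$1,809.91 + R$526.79 + R$480.58 = R$2,817.28

R$2,817.28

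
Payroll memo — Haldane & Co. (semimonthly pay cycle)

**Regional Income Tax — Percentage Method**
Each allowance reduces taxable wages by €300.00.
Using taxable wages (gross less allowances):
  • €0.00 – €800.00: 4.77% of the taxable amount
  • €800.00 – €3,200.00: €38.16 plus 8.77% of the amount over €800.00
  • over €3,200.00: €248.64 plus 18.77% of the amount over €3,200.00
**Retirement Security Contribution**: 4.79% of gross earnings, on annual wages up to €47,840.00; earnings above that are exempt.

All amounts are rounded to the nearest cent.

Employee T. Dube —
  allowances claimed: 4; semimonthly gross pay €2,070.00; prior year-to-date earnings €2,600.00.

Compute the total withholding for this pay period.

Regional Income Tax: taxable = €2,070.00 − 4×€300.00 = €870.00
  €38.16 + 8.77% × (€870.00 − €800.00) = €38.16 + 8.77% × €70.00 = €44.30
Retirement Security Contribution: 4.79% × €2,070.00 = €99.15
Total: €44.30 + €99.15 = €143.45

€143.45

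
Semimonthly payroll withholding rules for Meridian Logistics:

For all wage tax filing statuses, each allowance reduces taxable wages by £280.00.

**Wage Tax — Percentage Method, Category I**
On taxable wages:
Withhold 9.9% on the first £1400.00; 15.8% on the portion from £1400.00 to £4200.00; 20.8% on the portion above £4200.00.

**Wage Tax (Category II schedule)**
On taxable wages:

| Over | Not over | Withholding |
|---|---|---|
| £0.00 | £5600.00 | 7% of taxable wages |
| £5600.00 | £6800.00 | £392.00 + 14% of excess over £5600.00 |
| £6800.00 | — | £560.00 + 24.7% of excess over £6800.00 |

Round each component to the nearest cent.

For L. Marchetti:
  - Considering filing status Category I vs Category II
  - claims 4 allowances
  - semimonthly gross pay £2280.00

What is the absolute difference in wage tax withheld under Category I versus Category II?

£33.64

Wage Tax (Category I): taxable = £2280.00 − 4×£280.00 = £1160.00
  9.9% × £1160.00 = £114.84
Wage Tax (Category II): taxable = £2280.00 − 4×£280.00 = £1160.00
  7% × £1160.00 = £81.20
Difference: |£114.84 − £81.20| = £33.64 (higher under Category I)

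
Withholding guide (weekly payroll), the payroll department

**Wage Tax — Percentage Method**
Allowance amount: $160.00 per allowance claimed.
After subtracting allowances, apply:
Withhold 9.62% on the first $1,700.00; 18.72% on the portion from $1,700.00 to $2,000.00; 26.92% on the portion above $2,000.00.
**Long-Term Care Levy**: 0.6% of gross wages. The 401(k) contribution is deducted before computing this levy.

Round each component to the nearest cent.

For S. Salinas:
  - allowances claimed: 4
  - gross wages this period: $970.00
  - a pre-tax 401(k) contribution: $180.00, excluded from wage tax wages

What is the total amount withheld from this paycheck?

$19.17

Wage Tax: taxable = $970.00 − $180.00 − 4×$160.00 = $150.00
  9.62% × $150.00 = $14.43
Long-Term Care Levy: 0.6% × $790.00 = $4.74
Total: $14.43 + $4.74 = $19.17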